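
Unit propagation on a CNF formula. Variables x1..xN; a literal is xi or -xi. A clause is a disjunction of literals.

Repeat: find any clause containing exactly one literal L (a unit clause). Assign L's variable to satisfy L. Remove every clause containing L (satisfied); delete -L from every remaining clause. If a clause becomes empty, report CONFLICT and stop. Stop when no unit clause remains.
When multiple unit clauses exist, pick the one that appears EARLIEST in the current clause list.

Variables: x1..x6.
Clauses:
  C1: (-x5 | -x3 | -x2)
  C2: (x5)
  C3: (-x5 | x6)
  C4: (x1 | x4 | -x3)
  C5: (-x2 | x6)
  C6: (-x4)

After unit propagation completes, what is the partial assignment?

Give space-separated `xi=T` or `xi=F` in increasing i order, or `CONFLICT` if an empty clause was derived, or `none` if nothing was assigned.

unit clause [5] forces x5=T; simplify:
  drop -5 from [-5, -3, -2] -> [-3, -2]
  drop -5 from [-5, 6] -> [6]
  satisfied 1 clause(s); 5 remain; assigned so far: [5]
unit clause [6] forces x6=T; simplify:
  satisfied 2 clause(s); 3 remain; assigned so far: [5, 6]
unit clause [-4] forces x4=F; simplify:
  drop 4 from [1, 4, -3] -> [1, -3]
  satisfied 1 clause(s); 2 remain; assigned so far: [4, 5, 6]

Answer: x4=F x5=T x6=T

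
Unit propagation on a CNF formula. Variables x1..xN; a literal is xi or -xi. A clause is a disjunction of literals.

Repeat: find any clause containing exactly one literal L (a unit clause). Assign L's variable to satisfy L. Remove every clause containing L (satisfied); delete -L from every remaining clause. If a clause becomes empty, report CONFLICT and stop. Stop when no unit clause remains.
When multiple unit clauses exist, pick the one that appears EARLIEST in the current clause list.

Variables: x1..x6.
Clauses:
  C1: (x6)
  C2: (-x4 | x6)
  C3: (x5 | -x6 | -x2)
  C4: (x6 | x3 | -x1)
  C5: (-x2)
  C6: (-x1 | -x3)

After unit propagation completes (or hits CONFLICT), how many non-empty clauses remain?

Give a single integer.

Answer: 1

Derivation:
unit clause [6] forces x6=T; simplify:
  drop -6 from [5, -6, -2] -> [5, -2]
  satisfied 3 clause(s); 3 remain; assigned so far: [6]
unit clause [-2] forces x2=F; simplify:
  satisfied 2 clause(s); 1 remain; assigned so far: [2, 6]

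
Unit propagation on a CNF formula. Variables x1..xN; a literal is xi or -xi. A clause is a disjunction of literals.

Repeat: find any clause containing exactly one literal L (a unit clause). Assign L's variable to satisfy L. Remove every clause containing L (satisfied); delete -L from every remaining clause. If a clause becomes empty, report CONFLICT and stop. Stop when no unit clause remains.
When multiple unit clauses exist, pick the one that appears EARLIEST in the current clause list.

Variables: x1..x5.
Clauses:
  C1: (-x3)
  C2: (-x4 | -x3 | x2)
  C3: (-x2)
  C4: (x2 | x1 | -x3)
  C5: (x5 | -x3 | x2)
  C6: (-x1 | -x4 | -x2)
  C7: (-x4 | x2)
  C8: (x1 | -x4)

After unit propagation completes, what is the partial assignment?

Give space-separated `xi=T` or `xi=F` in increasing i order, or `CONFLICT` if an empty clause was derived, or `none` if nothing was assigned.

Answer: x2=F x3=F x4=F

Derivation:
unit clause [-3] forces x3=F; simplify:
  satisfied 4 clause(s); 4 remain; assigned so far: [3]
unit clause [-2] forces x2=F; simplify:
  drop 2 from [-4, 2] -> [-4]
  satisfied 2 clause(s); 2 remain; assigned so far: [2, 3]
unit clause [-4] forces x4=F; simplify:
  satisfied 2 clause(s); 0 remain; assigned so far: [2, 3, 4]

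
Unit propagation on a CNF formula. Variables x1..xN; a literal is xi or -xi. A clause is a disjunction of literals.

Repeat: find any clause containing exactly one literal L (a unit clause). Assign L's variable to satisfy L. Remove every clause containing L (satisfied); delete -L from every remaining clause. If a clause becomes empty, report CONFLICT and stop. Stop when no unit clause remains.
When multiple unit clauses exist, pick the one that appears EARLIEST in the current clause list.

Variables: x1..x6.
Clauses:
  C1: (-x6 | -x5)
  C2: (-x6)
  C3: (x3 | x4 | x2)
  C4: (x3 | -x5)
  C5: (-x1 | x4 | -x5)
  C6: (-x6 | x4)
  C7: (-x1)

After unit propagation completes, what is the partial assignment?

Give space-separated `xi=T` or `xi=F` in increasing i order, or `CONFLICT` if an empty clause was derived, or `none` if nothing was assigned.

Answer: x1=F x6=F

Derivation:
unit clause [-6] forces x6=F; simplify:
  satisfied 3 clause(s); 4 remain; assigned so far: [6]
unit clause [-1] forces x1=F; simplify:
  satisfied 2 clause(s); 2 remain; assigned so far: [1, 6]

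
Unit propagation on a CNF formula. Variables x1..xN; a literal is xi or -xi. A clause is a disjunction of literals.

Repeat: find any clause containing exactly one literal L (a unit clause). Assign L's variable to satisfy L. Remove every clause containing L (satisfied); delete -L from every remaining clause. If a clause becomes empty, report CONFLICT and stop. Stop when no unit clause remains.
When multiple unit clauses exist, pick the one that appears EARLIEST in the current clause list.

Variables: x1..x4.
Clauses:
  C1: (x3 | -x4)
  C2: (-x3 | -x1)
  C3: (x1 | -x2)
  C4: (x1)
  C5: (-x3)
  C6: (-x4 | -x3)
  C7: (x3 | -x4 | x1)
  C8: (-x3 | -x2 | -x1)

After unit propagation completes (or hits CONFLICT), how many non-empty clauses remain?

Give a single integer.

Answer: 0

Derivation:
unit clause [1] forces x1=T; simplify:
  drop -1 from [-3, -1] -> [-3]
  drop -1 from [-3, -2, -1] -> [-3, -2]
  satisfied 3 clause(s); 5 remain; assigned so far: [1]
unit clause [-3] forces x3=F; simplify:
  drop 3 from [3, -4] -> [-4]
  satisfied 4 clause(s); 1 remain; assigned so far: [1, 3]
unit clause [-4] forces x4=F; simplify:
  satisfied 1 clause(s); 0 remain; assigned so far: [1, 3, 4]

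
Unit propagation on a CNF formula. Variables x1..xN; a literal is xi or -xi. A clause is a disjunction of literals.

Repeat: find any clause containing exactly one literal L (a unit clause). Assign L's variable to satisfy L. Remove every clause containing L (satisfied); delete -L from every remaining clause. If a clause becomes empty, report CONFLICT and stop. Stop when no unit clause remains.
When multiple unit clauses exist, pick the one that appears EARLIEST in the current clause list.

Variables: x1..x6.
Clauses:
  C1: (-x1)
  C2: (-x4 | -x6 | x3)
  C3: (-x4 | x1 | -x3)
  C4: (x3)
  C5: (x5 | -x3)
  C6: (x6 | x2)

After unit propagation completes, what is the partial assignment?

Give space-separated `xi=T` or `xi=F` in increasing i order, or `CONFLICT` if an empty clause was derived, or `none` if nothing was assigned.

Answer: x1=F x3=T x4=F x5=T

Derivation:
unit clause [-1] forces x1=F; simplify:
  drop 1 from [-4, 1, -3] -> [-4, -3]
  satisfied 1 clause(s); 5 remain; assigned so far: [1]
unit clause [3] forces x3=T; simplify:
  drop -3 from [-4, -3] -> [-4]
  drop -3 from [5, -3] -> [5]
  satisfied 2 clause(s); 3 remain; assigned so far: [1, 3]
unit clause [-4] forces x4=F; simplify:
  satisfied 1 clause(s); 2 remain; assigned so far: [1, 3, 4]
unit clause [5] forces x5=T; simplify:
  satisfied 1 clause(s); 1 remain; assigned so far: [1, 3, 4, 5]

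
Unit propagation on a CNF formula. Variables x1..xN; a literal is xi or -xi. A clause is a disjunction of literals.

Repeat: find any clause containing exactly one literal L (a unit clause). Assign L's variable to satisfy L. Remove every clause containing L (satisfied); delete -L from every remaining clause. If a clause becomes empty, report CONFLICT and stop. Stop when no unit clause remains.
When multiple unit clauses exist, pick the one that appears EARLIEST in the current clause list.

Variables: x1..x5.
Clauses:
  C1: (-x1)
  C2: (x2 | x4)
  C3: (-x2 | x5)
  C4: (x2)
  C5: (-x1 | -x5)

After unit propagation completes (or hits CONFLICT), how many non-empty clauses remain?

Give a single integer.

unit clause [-1] forces x1=F; simplify:
  satisfied 2 clause(s); 3 remain; assigned so far: [1]
unit clause [2] forces x2=T; simplify:
  drop -2 from [-2, 5] -> [5]
  satisfied 2 clause(s); 1 remain; assigned so far: [1, 2]
unit clause [5] forces x5=T; simplify:
  satisfied 1 clause(s); 0 remain; assigned so far: [1, 2, 5]

Answer: 0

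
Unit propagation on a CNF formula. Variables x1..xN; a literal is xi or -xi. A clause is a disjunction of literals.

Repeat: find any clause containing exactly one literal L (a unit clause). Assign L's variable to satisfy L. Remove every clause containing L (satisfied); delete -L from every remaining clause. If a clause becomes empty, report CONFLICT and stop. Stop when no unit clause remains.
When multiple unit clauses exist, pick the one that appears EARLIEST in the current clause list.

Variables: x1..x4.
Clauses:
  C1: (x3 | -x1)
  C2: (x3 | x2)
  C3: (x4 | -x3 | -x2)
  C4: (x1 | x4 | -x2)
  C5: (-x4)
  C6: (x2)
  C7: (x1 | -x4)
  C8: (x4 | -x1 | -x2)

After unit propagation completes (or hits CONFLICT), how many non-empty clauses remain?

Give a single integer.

Answer: 0

Derivation:
unit clause [-4] forces x4=F; simplify:
  drop 4 from [4, -3, -2] -> [-3, -2]
  drop 4 from [1, 4, -2] -> [1, -2]
  drop 4 from [4, -1, -2] -> [-1, -2]
  satisfied 2 clause(s); 6 remain; assigned so far: [4]
unit clause [2] forces x2=T; simplify:
  drop -2 from [-3, -2] -> [-3]
  drop -2 from [1, -2] -> [1]
  drop -2 from [-1, -2] -> [-1]
  satisfied 2 clause(s); 4 remain; assigned so far: [2, 4]
unit clause [-3] forces x3=F; simplify:
  drop 3 from [3, -1] -> [-1]
  satisfied 1 clause(s); 3 remain; assigned so far: [2, 3, 4]
unit clause [-1] forces x1=F; simplify:
  drop 1 from [1] -> [] (empty!)
  satisfied 2 clause(s); 1 remain; assigned so far: [1, 2, 3, 4]
CONFLICT (empty clause)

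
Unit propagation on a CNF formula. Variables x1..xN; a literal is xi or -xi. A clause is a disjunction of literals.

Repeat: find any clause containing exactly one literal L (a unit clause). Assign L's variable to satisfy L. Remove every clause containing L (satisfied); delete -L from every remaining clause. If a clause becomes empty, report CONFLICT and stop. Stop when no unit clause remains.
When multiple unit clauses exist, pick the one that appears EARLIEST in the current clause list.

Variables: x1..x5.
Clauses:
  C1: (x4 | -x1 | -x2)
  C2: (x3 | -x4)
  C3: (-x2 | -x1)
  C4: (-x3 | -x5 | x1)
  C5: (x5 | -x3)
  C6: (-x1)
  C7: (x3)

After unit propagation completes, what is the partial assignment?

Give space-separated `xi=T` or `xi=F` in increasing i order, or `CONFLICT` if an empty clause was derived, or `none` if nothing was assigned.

unit clause [-1] forces x1=F; simplify:
  drop 1 from [-3, -5, 1] -> [-3, -5]
  satisfied 3 clause(s); 4 remain; assigned so far: [1]
unit clause [3] forces x3=T; simplify:
  drop -3 from [-3, -5] -> [-5]
  drop -3 from [5, -3] -> [5]
  satisfied 2 clause(s); 2 remain; assigned so far: [1, 3]
unit clause [-5] forces x5=F; simplify:
  drop 5 from [5] -> [] (empty!)
  satisfied 1 clause(s); 1 remain; assigned so far: [1, 3, 5]
CONFLICT (empty clause)

Answer: CONFLICT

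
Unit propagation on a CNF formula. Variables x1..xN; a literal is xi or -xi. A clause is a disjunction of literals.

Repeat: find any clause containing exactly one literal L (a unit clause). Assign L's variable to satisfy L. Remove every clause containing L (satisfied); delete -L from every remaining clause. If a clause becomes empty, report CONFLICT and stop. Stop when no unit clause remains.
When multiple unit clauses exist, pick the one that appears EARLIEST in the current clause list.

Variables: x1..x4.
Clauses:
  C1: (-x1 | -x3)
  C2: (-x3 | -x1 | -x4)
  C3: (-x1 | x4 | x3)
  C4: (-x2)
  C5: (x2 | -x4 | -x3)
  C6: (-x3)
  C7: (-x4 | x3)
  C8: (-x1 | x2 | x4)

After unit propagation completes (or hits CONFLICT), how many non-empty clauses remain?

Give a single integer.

Answer: 0

Derivation:
unit clause [-2] forces x2=F; simplify:
  drop 2 from [2, -4, -3] -> [-4, -3]
  drop 2 from [-1, 2, 4] -> [-1, 4]
  satisfied 1 clause(s); 7 remain; assigned so far: [2]
unit clause [-3] forces x3=F; simplify:
  drop 3 from [-1, 4, 3] -> [-1, 4]
  drop 3 from [-4, 3] -> [-4]
  satisfied 4 clause(s); 3 remain; assigned so far: [2, 3]
unit clause [-4] forces x4=F; simplify:
  drop 4 from [-1, 4] -> [-1]
  drop 4 from [-1, 4] -> [-1]
  satisfied 1 clause(s); 2 remain; assigned so far: [2, 3, 4]
unit clause [-1] forces x1=F; simplify:
  satisfied 2 clause(s); 0 remain; assigned so far: [1, 2, 3, 4]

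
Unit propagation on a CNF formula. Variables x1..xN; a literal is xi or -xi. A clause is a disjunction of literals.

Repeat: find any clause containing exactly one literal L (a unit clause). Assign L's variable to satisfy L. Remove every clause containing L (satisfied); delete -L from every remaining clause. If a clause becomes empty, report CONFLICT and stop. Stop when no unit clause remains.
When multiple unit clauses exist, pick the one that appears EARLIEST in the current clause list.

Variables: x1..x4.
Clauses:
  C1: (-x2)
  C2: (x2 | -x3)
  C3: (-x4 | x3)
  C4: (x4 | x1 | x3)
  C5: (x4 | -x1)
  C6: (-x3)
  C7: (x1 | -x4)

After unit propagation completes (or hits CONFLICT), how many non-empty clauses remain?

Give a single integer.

unit clause [-2] forces x2=F; simplify:
  drop 2 from [2, -3] -> [-3]
  satisfied 1 clause(s); 6 remain; assigned so far: [2]
unit clause [-3] forces x3=F; simplify:
  drop 3 from [-4, 3] -> [-4]
  drop 3 from [4, 1, 3] -> [4, 1]
  satisfied 2 clause(s); 4 remain; assigned so far: [2, 3]
unit clause [-4] forces x4=F; simplify:
  drop 4 from [4, 1] -> [1]
  drop 4 from [4, -1] -> [-1]
  satisfied 2 clause(s); 2 remain; assigned so far: [2, 3, 4]
unit clause [1] forces x1=T; simplify:
  drop -1 from [-1] -> [] (empty!)
  satisfied 1 clause(s); 1 remain; assigned so far: [1, 2, 3, 4]
CONFLICT (empty clause)

Answer: 0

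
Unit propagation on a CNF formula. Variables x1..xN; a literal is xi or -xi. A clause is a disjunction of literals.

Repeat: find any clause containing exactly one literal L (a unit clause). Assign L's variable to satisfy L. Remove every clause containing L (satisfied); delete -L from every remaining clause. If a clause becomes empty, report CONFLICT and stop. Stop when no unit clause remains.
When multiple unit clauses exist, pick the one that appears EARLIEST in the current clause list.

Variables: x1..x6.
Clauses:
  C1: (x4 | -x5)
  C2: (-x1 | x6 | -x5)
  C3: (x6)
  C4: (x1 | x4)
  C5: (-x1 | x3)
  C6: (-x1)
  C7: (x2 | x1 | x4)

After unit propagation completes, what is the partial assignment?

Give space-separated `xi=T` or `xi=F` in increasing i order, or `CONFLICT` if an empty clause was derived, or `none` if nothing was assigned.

Answer: x1=F x4=T x6=T

Derivation:
unit clause [6] forces x6=T; simplify:
  satisfied 2 clause(s); 5 remain; assigned so far: [6]
unit clause [-1] forces x1=F; simplify:
  drop 1 from [1, 4] -> [4]
  drop 1 from [2, 1, 4] -> [2, 4]
  satisfied 2 clause(s); 3 remain; assigned so far: [1, 6]
unit clause [4] forces x4=T; simplify:
  satisfied 3 clause(s); 0 remain; assigned so far: [1, 4, 6]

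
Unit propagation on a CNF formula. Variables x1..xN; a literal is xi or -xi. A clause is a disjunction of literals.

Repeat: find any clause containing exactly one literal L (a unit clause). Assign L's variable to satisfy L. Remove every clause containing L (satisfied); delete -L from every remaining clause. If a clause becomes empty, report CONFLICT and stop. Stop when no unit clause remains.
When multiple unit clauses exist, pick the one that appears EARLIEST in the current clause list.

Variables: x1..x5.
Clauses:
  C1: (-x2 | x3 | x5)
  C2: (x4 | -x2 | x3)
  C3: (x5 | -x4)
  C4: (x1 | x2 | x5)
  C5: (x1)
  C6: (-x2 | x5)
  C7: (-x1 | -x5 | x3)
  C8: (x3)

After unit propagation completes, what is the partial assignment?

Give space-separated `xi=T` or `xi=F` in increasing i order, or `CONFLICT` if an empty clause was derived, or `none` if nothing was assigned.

Answer: x1=T x3=T

Derivation:
unit clause [1] forces x1=T; simplify:
  drop -1 from [-1, -5, 3] -> [-5, 3]
  satisfied 2 clause(s); 6 remain; assigned so far: [1]
unit clause [3] forces x3=T; simplify:
  satisfied 4 clause(s); 2 remain; assigned so far: [1, 3]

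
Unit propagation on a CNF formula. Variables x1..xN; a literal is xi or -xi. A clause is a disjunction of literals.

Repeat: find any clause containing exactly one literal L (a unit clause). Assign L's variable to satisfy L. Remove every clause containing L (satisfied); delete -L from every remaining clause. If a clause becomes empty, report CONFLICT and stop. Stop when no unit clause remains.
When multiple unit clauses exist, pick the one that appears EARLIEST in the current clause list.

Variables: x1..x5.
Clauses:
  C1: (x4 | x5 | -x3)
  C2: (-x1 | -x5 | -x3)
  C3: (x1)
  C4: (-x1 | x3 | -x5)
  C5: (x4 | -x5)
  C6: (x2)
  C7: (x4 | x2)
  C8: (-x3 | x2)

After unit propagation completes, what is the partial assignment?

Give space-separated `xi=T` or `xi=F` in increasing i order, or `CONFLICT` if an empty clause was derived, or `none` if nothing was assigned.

Answer: x1=T x2=T

Derivation:
unit clause [1] forces x1=T; simplify:
  drop -1 from [-1, -5, -3] -> [-5, -3]
  drop -1 from [-1, 3, -5] -> [3, -5]
  satisfied 1 clause(s); 7 remain; assigned so far: [1]
unit clause [2] forces x2=T; simplify:
  satisfied 3 clause(s); 4 remain; assigned so far: [1, 2]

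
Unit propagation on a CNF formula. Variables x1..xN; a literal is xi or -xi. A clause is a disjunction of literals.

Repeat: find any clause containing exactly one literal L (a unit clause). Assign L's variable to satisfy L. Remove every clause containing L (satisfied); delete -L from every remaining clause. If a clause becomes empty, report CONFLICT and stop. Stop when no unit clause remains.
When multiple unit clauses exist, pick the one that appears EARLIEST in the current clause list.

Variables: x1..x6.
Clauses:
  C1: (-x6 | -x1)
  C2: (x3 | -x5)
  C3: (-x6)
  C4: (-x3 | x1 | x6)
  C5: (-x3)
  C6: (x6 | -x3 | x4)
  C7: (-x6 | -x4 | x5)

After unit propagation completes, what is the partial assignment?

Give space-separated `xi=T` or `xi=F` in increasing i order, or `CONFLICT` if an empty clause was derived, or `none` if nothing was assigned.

unit clause [-6] forces x6=F; simplify:
  drop 6 from [-3, 1, 6] -> [-3, 1]
  drop 6 from [6, -3, 4] -> [-3, 4]
  satisfied 3 clause(s); 4 remain; assigned so far: [6]
unit clause [-3] forces x3=F; simplify:
  drop 3 from [3, -5] -> [-5]
  satisfied 3 clause(s); 1 remain; assigned so far: [3, 6]
unit clause [-5] forces x5=F; simplify:
  satisfied 1 clause(s); 0 remain; assigned so far: [3, 5, 6]

Answer: x3=F x5=F x6=F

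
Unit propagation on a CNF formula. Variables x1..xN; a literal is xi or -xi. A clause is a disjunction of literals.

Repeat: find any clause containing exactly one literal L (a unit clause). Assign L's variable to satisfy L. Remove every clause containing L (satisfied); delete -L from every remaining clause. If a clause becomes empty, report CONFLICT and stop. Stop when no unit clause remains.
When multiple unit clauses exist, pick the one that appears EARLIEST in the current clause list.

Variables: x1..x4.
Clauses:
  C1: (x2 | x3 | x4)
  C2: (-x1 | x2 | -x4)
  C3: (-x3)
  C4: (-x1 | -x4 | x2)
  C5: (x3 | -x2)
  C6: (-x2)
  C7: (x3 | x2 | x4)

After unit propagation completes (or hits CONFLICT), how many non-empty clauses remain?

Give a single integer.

Answer: 0

Derivation:
unit clause [-3] forces x3=F; simplify:
  drop 3 from [2, 3, 4] -> [2, 4]
  drop 3 from [3, -2] -> [-2]
  drop 3 from [3, 2, 4] -> [2, 4]
  satisfied 1 clause(s); 6 remain; assigned so far: [3]
unit clause [-2] forces x2=F; simplify:
  drop 2 from [2, 4] -> [4]
  drop 2 from [-1, 2, -4] -> [-1, -4]
  drop 2 from [-1, -4, 2] -> [-1, -4]
  drop 2 from [2, 4] -> [4]
  satisfied 2 clause(s); 4 remain; assigned so far: [2, 3]
unit clause [4] forces x4=T; simplify:
  drop -4 from [-1, -4] -> [-1]
  drop -4 from [-1, -4] -> [-1]
  satisfied 2 clause(s); 2 remain; assigned so far: [2, 3, 4]
unit clause [-1] forces x1=F; simplify:
  satisfied 2 clause(s); 0 remain; assigned so far: [1, 2, 3, 4]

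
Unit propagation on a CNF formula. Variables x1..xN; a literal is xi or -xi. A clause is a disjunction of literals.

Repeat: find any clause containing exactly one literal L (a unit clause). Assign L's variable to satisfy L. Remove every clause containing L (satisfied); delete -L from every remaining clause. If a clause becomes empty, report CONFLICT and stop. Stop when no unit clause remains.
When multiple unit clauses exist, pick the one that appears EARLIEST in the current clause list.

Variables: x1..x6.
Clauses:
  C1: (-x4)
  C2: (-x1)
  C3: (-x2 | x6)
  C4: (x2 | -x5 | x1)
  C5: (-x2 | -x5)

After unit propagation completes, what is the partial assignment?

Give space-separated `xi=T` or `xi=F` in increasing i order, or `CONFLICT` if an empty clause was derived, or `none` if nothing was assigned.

unit clause [-4] forces x4=F; simplify:
  satisfied 1 clause(s); 4 remain; assigned so far: [4]
unit clause [-1] forces x1=F; simplify:
  drop 1 from [2, -5, 1] -> [2, -5]
  satisfied 1 clause(s); 3 remain; assigned so far: [1, 4]

Answer: x1=F x4=F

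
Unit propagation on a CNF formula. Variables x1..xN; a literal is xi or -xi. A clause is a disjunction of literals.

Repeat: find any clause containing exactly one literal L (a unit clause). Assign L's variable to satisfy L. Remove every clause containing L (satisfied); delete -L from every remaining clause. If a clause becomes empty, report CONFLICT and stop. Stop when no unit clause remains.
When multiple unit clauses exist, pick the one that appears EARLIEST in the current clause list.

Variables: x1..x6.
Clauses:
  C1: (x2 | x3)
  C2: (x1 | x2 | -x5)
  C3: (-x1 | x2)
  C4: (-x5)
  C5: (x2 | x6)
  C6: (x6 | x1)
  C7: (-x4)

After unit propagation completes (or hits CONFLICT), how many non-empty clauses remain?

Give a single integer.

unit clause [-5] forces x5=F; simplify:
  satisfied 2 clause(s); 5 remain; assigned so far: [5]
unit clause [-4] forces x4=F; simplify:
  satisfied 1 clause(s); 4 remain; assigned so far: [4, 5]

Answer: 4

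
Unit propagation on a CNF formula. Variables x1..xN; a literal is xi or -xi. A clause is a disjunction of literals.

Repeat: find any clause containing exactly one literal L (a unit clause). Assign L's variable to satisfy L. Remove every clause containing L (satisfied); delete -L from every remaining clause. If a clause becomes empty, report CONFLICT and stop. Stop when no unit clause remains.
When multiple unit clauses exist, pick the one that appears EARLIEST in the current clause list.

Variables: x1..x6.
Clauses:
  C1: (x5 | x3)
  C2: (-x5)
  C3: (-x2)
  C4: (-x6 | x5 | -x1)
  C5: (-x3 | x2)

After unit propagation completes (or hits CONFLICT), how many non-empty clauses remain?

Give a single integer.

unit clause [-5] forces x5=F; simplify:
  drop 5 from [5, 3] -> [3]
  drop 5 from [-6, 5, -1] -> [-6, -1]
  satisfied 1 clause(s); 4 remain; assigned so far: [5]
unit clause [3] forces x3=T; simplify:
  drop -3 from [-3, 2] -> [2]
  satisfied 1 clause(s); 3 remain; assigned so far: [3, 5]
unit clause [-2] forces x2=F; simplify:
  drop 2 from [2] -> [] (empty!)
  satisfied 1 clause(s); 2 remain; assigned so far: [2, 3, 5]
CONFLICT (empty clause)

Answer: 1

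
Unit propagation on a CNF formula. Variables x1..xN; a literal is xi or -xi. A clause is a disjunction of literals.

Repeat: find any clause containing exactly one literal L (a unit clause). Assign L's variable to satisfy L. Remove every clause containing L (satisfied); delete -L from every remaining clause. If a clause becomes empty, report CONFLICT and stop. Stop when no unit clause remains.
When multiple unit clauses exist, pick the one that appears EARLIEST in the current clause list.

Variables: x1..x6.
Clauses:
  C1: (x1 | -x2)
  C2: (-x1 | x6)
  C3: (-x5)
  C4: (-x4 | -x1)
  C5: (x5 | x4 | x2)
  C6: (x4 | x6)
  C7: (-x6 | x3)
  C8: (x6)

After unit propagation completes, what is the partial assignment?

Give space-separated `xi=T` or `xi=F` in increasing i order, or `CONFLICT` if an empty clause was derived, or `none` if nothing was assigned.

Answer: x3=T x5=F x6=T

Derivation:
unit clause [-5] forces x5=F; simplify:
  drop 5 from [5, 4, 2] -> [4, 2]
  satisfied 1 clause(s); 7 remain; assigned so far: [5]
unit clause [6] forces x6=T; simplify:
  drop -6 from [-6, 3] -> [3]
  satisfied 3 clause(s); 4 remain; assigned so far: [5, 6]
unit clause [3] forces x3=T; simplify:
  satisfied 1 clause(s); 3 remain; assigned so far: [3, 5, 6]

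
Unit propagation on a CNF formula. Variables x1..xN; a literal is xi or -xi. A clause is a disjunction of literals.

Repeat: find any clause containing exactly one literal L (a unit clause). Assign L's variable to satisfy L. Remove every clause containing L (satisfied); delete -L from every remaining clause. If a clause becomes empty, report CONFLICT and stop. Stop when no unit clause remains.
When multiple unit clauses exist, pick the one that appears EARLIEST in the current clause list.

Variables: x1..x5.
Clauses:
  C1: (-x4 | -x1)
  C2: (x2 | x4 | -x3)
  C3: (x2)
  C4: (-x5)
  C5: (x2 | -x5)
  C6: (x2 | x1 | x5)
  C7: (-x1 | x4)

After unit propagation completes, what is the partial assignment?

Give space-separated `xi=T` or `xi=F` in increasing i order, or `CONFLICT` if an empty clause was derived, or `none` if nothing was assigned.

Answer: x2=T x5=F

Derivation:
unit clause [2] forces x2=T; simplify:
  satisfied 4 clause(s); 3 remain; assigned so far: [2]
unit clause [-5] forces x5=F; simplify:
  satisfied 1 clause(s); 2 remain; assigned so far: [2, 5]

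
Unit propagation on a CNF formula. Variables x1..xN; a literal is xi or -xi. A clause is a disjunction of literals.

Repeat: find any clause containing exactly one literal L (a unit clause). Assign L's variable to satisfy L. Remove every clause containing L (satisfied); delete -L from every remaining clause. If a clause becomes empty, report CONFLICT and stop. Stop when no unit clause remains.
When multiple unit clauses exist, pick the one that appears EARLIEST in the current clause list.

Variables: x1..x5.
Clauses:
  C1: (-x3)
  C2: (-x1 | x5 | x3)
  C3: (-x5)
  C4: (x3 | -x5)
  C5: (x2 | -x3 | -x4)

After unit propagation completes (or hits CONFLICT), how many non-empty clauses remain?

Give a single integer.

unit clause [-3] forces x3=F; simplify:
  drop 3 from [-1, 5, 3] -> [-1, 5]
  drop 3 from [3, -5] -> [-5]
  satisfied 2 clause(s); 3 remain; assigned so far: [3]
unit clause [-5] forces x5=F; simplify:
  drop 5 from [-1, 5] -> [-1]
  satisfied 2 clause(s); 1 remain; assigned so far: [3, 5]
unit clause [-1] forces x1=F; simplify:
  satisfied 1 clause(s); 0 remain; assigned so far: [1, 3, 5]

Answer: 0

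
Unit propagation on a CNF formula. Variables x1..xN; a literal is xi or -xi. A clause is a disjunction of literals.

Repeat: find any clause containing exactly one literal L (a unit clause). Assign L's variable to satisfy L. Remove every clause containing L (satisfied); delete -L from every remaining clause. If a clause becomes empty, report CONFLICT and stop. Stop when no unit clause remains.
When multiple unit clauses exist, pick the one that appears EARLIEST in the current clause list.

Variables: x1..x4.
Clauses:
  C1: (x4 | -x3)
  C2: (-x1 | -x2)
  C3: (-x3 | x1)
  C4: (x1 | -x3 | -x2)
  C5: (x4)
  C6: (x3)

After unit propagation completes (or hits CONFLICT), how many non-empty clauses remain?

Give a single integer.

unit clause [4] forces x4=T; simplify:
  satisfied 2 clause(s); 4 remain; assigned so far: [4]
unit clause [3] forces x3=T; simplify:
  drop -3 from [-3, 1] -> [1]
  drop -3 from [1, -3, -2] -> [1, -2]
  satisfied 1 clause(s); 3 remain; assigned so far: [3, 4]
unit clause [1] forces x1=T; simplify:
  drop -1 from [-1, -2] -> [-2]
  satisfied 2 clause(s); 1 remain; assigned so far: [1, 3, 4]
unit clause [-2] forces x2=F; simplify:
  satisfied 1 clause(s); 0 remain; assigned so far: [1, 2, 3, 4]

Answer: 0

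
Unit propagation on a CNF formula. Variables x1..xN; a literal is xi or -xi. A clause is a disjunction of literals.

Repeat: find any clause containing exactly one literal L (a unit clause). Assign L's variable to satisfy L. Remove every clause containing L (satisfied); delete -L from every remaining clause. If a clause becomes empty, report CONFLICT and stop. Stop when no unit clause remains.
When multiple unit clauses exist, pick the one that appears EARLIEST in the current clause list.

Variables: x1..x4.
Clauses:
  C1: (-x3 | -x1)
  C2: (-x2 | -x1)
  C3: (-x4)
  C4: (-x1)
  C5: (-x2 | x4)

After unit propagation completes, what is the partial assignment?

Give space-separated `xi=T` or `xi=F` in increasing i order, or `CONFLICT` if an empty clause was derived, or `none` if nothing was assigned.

unit clause [-4] forces x4=F; simplify:
  drop 4 from [-2, 4] -> [-2]
  satisfied 1 clause(s); 4 remain; assigned so far: [4]
unit clause [-1] forces x1=F; simplify:
  satisfied 3 clause(s); 1 remain; assigned so far: [1, 4]
unit clause [-2] forces x2=F; simplify:
  satisfied 1 clause(s); 0 remain; assigned so far: [1, 2, 4]

Answer: x1=F x2=F x4=F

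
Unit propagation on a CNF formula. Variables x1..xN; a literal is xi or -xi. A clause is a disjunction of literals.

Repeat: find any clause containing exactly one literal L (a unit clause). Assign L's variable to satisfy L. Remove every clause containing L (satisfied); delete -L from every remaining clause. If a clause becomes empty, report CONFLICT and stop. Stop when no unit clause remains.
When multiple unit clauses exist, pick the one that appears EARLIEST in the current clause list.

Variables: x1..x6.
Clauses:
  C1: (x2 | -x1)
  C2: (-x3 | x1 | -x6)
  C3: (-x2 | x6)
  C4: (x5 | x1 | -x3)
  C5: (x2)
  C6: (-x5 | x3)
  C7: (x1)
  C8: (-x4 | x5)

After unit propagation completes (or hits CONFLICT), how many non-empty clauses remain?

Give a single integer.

Answer: 2

Derivation:
unit clause [2] forces x2=T; simplify:
  drop -2 from [-2, 6] -> [6]
  satisfied 2 clause(s); 6 remain; assigned so far: [2]
unit clause [6] forces x6=T; simplify:
  drop -6 from [-3, 1, -6] -> [-3, 1]
  satisfied 1 clause(s); 5 remain; assigned so far: [2, 6]
unit clause [1] forces x1=T; simplify:
  satisfied 3 clause(s); 2 remain; assigned so far: [1, 2, 6]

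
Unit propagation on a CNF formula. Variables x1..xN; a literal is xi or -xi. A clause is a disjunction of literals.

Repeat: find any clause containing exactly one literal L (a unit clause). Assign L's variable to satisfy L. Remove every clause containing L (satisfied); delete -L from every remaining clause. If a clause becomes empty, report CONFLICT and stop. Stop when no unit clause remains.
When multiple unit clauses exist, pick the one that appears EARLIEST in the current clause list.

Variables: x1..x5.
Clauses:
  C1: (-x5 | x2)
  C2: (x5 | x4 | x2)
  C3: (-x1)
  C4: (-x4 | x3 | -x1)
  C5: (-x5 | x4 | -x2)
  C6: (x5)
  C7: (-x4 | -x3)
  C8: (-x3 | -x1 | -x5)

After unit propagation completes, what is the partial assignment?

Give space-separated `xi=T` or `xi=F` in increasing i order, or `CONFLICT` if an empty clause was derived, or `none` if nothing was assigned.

Answer: x1=F x2=T x3=F x4=T x5=T

Derivation:
unit clause [-1] forces x1=F; simplify:
  satisfied 3 clause(s); 5 remain; assigned so far: [1]
unit clause [5] forces x5=T; simplify:
  drop -5 from [-5, 2] -> [2]
  drop -5 from [-5, 4, -2] -> [4, -2]
  satisfied 2 clause(s); 3 remain; assigned so far: [1, 5]
unit clause [2] forces x2=T; simplify:
  drop -2 from [4, -2] -> [4]
  satisfied 1 clause(s); 2 remain; assigned so far: [1, 2, 5]
unit clause [4] forces x4=T; simplify:
  drop -4 from [-4, -3] -> [-3]
  satisfied 1 clause(s); 1 remain; assigned so far: [1, 2, 4, 5]
unit clause [-3] forces x3=F; simplify:
  satisfied 1 clause(s); 0 remain; assigned so far: [1, 2, 3, 4, 5]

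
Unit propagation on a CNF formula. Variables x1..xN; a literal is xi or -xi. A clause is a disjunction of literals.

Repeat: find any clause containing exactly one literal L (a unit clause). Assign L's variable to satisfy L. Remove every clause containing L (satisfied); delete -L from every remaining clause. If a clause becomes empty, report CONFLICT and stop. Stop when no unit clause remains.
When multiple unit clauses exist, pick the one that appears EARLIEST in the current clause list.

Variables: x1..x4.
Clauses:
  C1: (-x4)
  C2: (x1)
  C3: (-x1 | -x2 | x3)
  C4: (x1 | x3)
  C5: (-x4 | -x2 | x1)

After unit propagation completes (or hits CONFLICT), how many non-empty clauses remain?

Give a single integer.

unit clause [-4] forces x4=F; simplify:
  satisfied 2 clause(s); 3 remain; assigned so far: [4]
unit clause [1] forces x1=T; simplify:
  drop -1 from [-1, -2, 3] -> [-2, 3]
  satisfied 2 clause(s); 1 remain; assigned so far: [1, 4]

Answer: 1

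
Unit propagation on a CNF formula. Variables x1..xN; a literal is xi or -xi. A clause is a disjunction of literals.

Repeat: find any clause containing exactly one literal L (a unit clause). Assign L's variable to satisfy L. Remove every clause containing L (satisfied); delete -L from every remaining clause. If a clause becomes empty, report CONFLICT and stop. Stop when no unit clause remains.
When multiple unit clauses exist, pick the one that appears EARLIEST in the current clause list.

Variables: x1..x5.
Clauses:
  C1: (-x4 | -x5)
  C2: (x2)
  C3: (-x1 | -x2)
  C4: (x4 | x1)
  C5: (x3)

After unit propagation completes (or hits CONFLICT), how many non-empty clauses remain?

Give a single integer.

Answer: 0

Derivation:
unit clause [2] forces x2=T; simplify:
  drop -2 from [-1, -2] -> [-1]
  satisfied 1 clause(s); 4 remain; assigned so far: [2]
unit clause [-1] forces x1=F; simplify:
  drop 1 from [4, 1] -> [4]
  satisfied 1 clause(s); 3 remain; assigned so far: [1, 2]
unit clause [4] forces x4=T; simplify:
  drop -4 from [-4, -5] -> [-5]
  satisfied 1 clause(s); 2 remain; assigned so far: [1, 2, 4]
unit clause [-5] forces x5=F; simplify:
  satisfied 1 clause(s); 1 remain; assigned so far: [1, 2, 4, 5]
unit clause [3] forces x3=T; simplify:
  satisfied 1 clause(s); 0 remain; assigned so far: [1, 2, 3, 4, 5]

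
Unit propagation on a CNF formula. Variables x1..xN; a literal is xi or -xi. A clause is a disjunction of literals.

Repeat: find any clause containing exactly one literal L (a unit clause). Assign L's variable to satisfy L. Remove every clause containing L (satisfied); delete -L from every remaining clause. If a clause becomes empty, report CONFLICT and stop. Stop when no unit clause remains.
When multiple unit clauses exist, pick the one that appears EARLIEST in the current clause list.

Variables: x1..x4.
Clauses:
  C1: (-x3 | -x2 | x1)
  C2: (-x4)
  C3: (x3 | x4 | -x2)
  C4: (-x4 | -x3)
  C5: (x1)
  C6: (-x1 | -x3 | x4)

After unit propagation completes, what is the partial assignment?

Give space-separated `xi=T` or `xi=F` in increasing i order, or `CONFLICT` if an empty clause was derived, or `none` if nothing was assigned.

Answer: x1=T x2=F x3=F x4=F

Derivation:
unit clause [-4] forces x4=F; simplify:
  drop 4 from [3, 4, -2] -> [3, -2]
  drop 4 from [-1, -3, 4] -> [-1, -3]
  satisfied 2 clause(s); 4 remain; assigned so far: [4]
unit clause [1] forces x1=T; simplify:
  drop -1 from [-1, -3] -> [-3]
  satisfied 2 clause(s); 2 remain; assigned so far: [1, 4]
unit clause [-3] forces x3=F; simplify:
  drop 3 from [3, -2] -> [-2]
  satisfied 1 clause(s); 1 remain; assigned so far: [1, 3, 4]
unit clause [-2] forces x2=F; simplify:
  satisfied 1 clause(s); 0 remain; assigned so far: [1, 2, 3, 4]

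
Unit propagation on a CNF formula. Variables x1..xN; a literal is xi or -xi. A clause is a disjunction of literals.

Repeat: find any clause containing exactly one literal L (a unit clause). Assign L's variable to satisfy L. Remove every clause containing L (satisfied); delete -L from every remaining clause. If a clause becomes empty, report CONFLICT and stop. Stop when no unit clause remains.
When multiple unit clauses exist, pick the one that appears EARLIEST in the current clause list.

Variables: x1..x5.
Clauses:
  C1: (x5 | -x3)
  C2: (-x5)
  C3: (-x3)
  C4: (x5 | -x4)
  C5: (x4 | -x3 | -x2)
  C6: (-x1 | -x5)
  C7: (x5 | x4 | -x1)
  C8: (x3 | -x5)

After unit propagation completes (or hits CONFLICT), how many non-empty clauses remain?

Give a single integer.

Answer: 0

Derivation:
unit clause [-5] forces x5=F; simplify:
  drop 5 from [5, -3] -> [-3]
  drop 5 from [5, -4] -> [-4]
  drop 5 from [5, 4, -1] -> [4, -1]
  satisfied 3 clause(s); 5 remain; assigned so far: [5]
unit clause [-3] forces x3=F; simplify:
  satisfied 3 clause(s); 2 remain; assigned so far: [3, 5]
unit clause [-4] forces x4=F; simplify:
  drop 4 from [4, -1] -> [-1]
  satisfied 1 clause(s); 1 remain; assigned so far: [3, 4, 5]
unit clause [-1] forces x1=F; simplify:
  satisfied 1 clause(s); 0 remain; assigned so far: [1, 3, 4, 5]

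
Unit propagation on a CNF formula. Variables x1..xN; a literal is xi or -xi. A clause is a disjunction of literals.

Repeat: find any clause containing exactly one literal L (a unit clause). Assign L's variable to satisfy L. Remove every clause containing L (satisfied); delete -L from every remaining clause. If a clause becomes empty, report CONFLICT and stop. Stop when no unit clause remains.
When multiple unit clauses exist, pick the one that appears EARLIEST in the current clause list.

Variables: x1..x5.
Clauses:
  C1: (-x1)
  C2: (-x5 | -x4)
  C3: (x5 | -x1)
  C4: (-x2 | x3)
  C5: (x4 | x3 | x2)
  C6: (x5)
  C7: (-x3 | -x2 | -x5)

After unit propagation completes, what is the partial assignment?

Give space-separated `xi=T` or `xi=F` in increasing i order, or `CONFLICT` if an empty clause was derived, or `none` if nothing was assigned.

unit clause [-1] forces x1=F; simplify:
  satisfied 2 clause(s); 5 remain; assigned so far: [1]
unit clause [5] forces x5=T; simplify:
  drop -5 from [-5, -4] -> [-4]
  drop -5 from [-3, -2, -5] -> [-3, -2]
  satisfied 1 clause(s); 4 remain; assigned so far: [1, 5]
unit clause [-4] forces x4=F; simplify:
  drop 4 from [4, 3, 2] -> [3, 2]
  satisfied 1 clause(s); 3 remain; assigned so far: [1, 4, 5]

Answer: x1=F x4=F x5=T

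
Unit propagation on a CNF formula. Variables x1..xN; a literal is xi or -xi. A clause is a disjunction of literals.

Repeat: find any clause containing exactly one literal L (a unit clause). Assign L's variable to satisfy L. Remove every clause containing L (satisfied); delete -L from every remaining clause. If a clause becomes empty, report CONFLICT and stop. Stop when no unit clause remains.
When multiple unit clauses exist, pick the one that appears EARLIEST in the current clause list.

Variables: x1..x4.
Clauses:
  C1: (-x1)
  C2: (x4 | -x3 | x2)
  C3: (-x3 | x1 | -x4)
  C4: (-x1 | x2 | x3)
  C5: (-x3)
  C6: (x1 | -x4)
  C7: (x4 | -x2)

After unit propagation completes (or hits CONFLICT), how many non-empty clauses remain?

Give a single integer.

unit clause [-1] forces x1=F; simplify:
  drop 1 from [-3, 1, -4] -> [-3, -4]
  drop 1 from [1, -4] -> [-4]
  satisfied 2 clause(s); 5 remain; assigned so far: [1]
unit clause [-3] forces x3=F; simplify:
  satisfied 3 clause(s); 2 remain; assigned so far: [1, 3]
unit clause [-4] forces x4=F; simplify:
  drop 4 from [4, -2] -> [-2]
  satisfied 1 clause(s); 1 remain; assigned so far: [1, 3, 4]
unit clause [-2] forces x2=F; simplify:
  satisfied 1 clause(s); 0 remain; assigned so far: [1, 2, 3, 4]

Answer: 0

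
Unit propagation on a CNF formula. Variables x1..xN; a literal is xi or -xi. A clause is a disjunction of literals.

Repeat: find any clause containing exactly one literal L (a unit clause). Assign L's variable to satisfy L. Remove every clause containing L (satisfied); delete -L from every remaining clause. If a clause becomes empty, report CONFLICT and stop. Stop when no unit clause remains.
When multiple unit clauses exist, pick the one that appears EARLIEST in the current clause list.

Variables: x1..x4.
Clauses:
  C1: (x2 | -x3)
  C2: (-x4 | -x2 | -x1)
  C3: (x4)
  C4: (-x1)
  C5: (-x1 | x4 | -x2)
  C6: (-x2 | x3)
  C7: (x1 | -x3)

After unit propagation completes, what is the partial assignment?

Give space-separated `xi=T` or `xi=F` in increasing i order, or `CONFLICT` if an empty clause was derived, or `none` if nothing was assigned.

Answer: x1=F x2=F x3=F x4=T

Derivation:
unit clause [4] forces x4=T; simplify:
  drop -4 from [-4, -2, -1] -> [-2, -1]
  satisfied 2 clause(s); 5 remain; assigned so far: [4]
unit clause [-1] forces x1=F; simplify:
  drop 1 from [1, -3] -> [-3]
  satisfied 2 clause(s); 3 remain; assigned so far: [1, 4]
unit clause [-3] forces x3=F; simplify:
  drop 3 from [-2, 3] -> [-2]
  satisfied 2 clause(s); 1 remain; assigned so far: [1, 3, 4]
unit clause [-2] forces x2=F; simplify:
  satisfied 1 clause(s); 0 remain; assigned so far: [1, 2, 3, 4]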